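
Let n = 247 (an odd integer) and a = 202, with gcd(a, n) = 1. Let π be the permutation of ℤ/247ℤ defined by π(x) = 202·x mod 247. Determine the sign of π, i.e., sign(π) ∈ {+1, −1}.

+1

Orbit of 1 under x↦202x: [1, 202, 49, 18, 178, 141, 77]… (length divides ord_247(202)).
π_202 has 23 disjoint cycles with lengths [12, 12, 12, 12, 12, 12, 12, 12, 12, 12, 12, 12, 12, 12, 12, 12, 12, 12, 12, 6, 6, 6, 1] on {0,…,246}.
sign(π) = (−1)^{n − #cycles} = (−1)^{247−23} = (−1)^224 = +1.
(202|247)_J = +1 (Zolotarev's lemma cross-check).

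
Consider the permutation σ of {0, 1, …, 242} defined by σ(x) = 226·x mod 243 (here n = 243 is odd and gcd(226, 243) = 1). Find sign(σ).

Start at x=118: 118 → 181 → 82 → 64 → 127 → 28 → 10 → … (one orbit).
Cycle type of π: 27×6 + 9×6 + 3×6 + 1×9; total 27 cycles.
n − c = 243 − 27 = 216; sign = (−1)^216 = +1.
Via Zolotarev, sign(π_{226}) = (226|243) = +1.

+1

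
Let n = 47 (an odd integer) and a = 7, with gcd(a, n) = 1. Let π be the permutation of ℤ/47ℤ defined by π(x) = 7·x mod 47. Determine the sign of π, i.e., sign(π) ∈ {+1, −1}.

+1

Start at x=36: 36 → 17 → 25 → 34 → 3 → 21 → 6 → … (one orbit).
Cycle lengths of π_7 on ℤ/47ℤ: [23, 23, 1]; 3 cycles in total.
n − c = 47 − 3 = 44; sign = (−1)^44 = +1.
(7|47)_J = +1 (Zolotarev's lemma cross-check).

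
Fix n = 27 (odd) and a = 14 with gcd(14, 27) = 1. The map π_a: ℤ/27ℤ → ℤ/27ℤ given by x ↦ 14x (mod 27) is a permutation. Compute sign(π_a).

Start at x=23: 23 → 25 → 26 → 13 → 20 → 10 → 5 → … (one orbit).
Cycle lengths of π_14 on ℤ/27ℤ: [18, 6, 2, 1]; 4 cycles in total.
27 − 4 = 23 transpositions; sign(π) = (−1)^23 = -1.
Via Zolotarev, sign(π_{14}) = (14|27) = -1.

-1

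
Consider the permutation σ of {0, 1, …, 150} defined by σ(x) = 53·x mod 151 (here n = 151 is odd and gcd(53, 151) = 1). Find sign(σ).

Orbit of 59 under x↦53x: [59, 107, 84, 73, 94, 150, 98]… (length divides ord_151(53)).
4 cycles of lengths [50, 50, 50, 1].
With 4 cycles on 151 points, sign = (−1)^{151−4} = -1.
Via Zolotarev, sign(π_{53}) = (53|151) = -1.

-1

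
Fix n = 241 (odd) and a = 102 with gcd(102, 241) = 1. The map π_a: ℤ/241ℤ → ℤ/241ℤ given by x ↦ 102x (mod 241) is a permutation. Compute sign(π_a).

-1

Start at x=101: 101 → 180 → 44 → 150 → 117 → 125 → 218 → … (one orbit).
Cycle type of π: 80×3 + 1; total 4 cycles.
sign(π) = (−1)^{n − #cycles} = (−1)^{241−4} = (−1)^237 = -1.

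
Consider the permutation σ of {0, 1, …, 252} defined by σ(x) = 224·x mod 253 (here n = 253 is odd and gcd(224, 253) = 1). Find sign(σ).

Start at x=34: 34 → 26 → 5 → 108 → 157 → 1 → 224 → … (one orbit).
Cycle lengths of π_224 on ℤ/253ℤ: [110, 110, 22, 5, 5, 1]; 6 cycles in total.
253 − 6 = 247 transpositions; sign(π) = (−1)^247 = -1.
(224|253)_J = -1 (Zolotarev's lemma cross-check).

-1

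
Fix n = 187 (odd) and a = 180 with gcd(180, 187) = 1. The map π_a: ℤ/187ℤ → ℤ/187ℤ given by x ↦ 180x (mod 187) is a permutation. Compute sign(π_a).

-1

Orbit of 177 under x↦180x: [177, 70, 71, 64, 113, 144, 114]… (length divides ord_187(180)).
The orbit structure of x ↦ 180x mod 187: 6 orbits of sizes [80, 80, 16, 5, 5, 1].
Σ(ℓ_i−1) = 187−6 = 181; sign = (−1)^181 = -1.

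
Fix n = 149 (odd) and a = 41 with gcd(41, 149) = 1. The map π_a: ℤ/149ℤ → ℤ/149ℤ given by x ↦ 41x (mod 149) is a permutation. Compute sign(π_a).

Orbit of 129 under x↦41x: [129, 74, 54, 128, 33, 12, 45]… (length divides ord_149(41)).
Cycle type of π: 148 + 1; total 2 cycles.
Σ(ℓ_i−1) = 149−2 = 147; sign = (−1)^147 = -1.
Zolotarev: (41|149) = -1, matching the cycle-count sign.

-1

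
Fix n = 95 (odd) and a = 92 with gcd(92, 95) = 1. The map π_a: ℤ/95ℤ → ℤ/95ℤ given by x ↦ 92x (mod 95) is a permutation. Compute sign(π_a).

-1

Orbit of 9 under x↦92x: [9, 68, 81, 42, 64, 93, 6]… (length divides ord_95(92)).
6 cycles of lengths [36, 36, 9, 9, 4, 1].
Σ(ℓ_i−1) = 95−6 = 89; sign = (−1)^89 = -1.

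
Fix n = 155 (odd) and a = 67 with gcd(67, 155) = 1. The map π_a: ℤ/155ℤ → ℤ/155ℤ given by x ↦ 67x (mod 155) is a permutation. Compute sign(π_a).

-1

Trace 56: π^k(56) = [56, 32, 129, 118, 1, 67, 149] for k=0..6.
Cycle type of π: 12×10 + 4 + 3×10 + 1; total 22 cycles.
sign(π) = (−1)^{n − #cycles} = (−1)^{155−22} = (−1)^133 = -1.
Check: (67/155) = -1 by Zolotarev.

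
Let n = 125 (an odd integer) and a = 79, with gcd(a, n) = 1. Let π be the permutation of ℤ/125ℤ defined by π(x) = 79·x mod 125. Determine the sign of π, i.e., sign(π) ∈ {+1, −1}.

+1

Orbit of 21 under x↦79x: [21, 34, 61, 69, 76, 4, 66]… (length divides ord_125(79)).
Decompose π into cycles: lengths [50, 50, 10, 10, 2, 2, 1] (7 cycles, including the fixed point 0).
With 7 cycles on 125 points, sign = (−1)^{125−7} = +1.
The Jacobi symbol (79|125) = +1 (Zolotarev) agrees.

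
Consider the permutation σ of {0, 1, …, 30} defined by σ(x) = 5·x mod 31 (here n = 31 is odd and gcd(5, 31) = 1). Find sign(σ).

Trace 5: π^k(5) = [5, 25, 1] for k=0..2.
Decompose π into cycles: lengths [3, 3, 3, 3, 3, 3, 3, 3, 3, 3, 1] (11 cycles, including the fixed point 0).
31 − 11 = 20 transpositions; sign(π) = (−1)^20 = +1.
(5|31)_J = +1 (Zolotarev's lemma cross-check).

+1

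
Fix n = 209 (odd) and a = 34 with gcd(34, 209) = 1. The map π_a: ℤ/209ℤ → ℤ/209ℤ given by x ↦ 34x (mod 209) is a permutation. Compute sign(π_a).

-1

Orbit of 144 under x↦34x: [144, 89, 100, 56, 23, 155, 45]… (length divides ord_209(34)).
The orbit structure of x ↦ 34x mod 209: 22 orbits of sizes [18, 18, 18, 18, 18, 18, 18, 18, 18, 18, 18, 1, 1, 1, 1, 1, 1, 1, 1, 1, 1, 1].
209 − 22 = 187 transpositions; sign(π) = (−1)^187 = -1.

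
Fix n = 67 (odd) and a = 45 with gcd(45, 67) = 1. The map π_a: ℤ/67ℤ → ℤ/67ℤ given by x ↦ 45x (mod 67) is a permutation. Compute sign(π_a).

-1

Start at x=9: 9 → 3 → 1 → 45 → 15 → 5 → 24 → … (one orbit).
Cycle lengths of π_45 on ℤ/67ℤ: [22, 22, 22, 1]; 4 cycles in total.
67 − 4 = 63 transpositions; sign(π) = (−1)^63 = -1.
Check: (45/67) = -1 by Zolotarev.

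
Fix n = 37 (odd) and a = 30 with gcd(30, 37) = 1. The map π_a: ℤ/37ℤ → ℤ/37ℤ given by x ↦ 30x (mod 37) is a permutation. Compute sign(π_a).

Orbit of 28 under x↦30x: [28, 26, 3, 16, 36, 7, 25]… (length divides ord_37(30)).
Cycle lengths of π_30 on ℤ/37ℤ: [18, 18, 1]; 3 cycles in total.
37 − 3 = 34 transpositions; sign(π) = (−1)^34 = +1.

+1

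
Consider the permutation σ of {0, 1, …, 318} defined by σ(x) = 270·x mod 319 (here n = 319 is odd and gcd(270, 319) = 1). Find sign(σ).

-1

Start at x=291: 291 → 96 → 81 → 178 → 210 → 237 → 190 → … (one orbit).
8 cycles of lengths [70, 70, 70, 70, 14, 14, 10, 1].
8 cycles on 319: each ℓ→(−1)^(ℓ−1), product (−1)^311 = -1.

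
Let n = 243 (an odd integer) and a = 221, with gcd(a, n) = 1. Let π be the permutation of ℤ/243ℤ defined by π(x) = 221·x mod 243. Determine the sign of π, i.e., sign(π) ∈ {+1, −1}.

Trace 1: π^k(1) = [1, 221, 241, 44, 4, 155, 235] for k=0..6.
Cycle lengths of π_221 on ℤ/243ℤ: [162, 54, 18, 6, 2, 1]; 6 cycles in total.
Σ(ℓ_i−1) = 243−6 = 237; sign = (−1)^237 = -1.
(221|243)_J = -1 (Zolotarev's lemma cross-check).

-1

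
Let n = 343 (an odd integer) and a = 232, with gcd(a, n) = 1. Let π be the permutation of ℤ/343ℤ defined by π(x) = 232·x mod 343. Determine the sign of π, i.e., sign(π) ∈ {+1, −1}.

Orbit of 281 under x↦232x: [281, 22, 302, 92, 78, 260, 295]… (length divides ord_343(232)).
π_232 has 19 disjoint cycles with lengths [49, 49, 49, 49, 49, 49, 7, 7, 7, 7, 7, 7, 1, 1, 1, 1, 1, 1, 1] on {0,…,342}.
With 19 cycles on 343 points, sign = (−1)^{343−19} = +1.
Zolotarev: (232|343) = +1, matching the cycle-count sign.

+1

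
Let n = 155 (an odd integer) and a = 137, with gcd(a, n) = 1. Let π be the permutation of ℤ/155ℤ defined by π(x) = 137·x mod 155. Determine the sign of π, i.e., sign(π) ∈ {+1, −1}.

+1

Orbit of 108 under x↦137x: [108, 71, 117, 64, 88, 121, 147]… (length divides ord_155(137)).
Cycle lengths of π_137 on ℤ/155ℤ: [60, 60, 30, 4, 1]; 5 cycles in total.
5 cycles on 155: each ℓ→(−1)^(ℓ−1), product (−1)^150 = +1.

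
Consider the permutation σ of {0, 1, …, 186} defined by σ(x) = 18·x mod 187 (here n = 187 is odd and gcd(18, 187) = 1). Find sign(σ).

Orbit of 120 under x↦18x: [120, 103, 171, 86, 52, 1, 18]… (length divides ord_187(18)).
34 cycles of lengths [10, 10, 10, 10, 10, 10, 10, 10, 10, 10, 10, 10, 10, 10, 10, 10, 10, 1, 1, 1, 1, 1, 1, 1, 1, 1, 1, 1, 1, 1, 1, 1, 1, 1].
With 34 cycles on 187 points, sign = (−1)^{187−34} = -1.
The Jacobi symbol (18|187) = -1 (Zolotarev) agrees.

-1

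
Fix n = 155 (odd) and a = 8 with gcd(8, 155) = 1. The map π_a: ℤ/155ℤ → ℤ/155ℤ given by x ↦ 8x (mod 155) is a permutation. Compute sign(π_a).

-1

Trace 126: π^k(126) = [126, 78, 4, 32, 101, 33, 109] for k=0..6.
Cycle lengths of π_8 on ℤ/155ℤ: [20, 20, 20, 20, 20, 20, 5, 5, 5, 5, 5, 5, 4, 1]; 14 cycles in total.
With 14 cycles on 155 points, sign = (−1)^{155−14} = -1.
The Jacobi symbol (8|155) = -1 (Zolotarev) agrees.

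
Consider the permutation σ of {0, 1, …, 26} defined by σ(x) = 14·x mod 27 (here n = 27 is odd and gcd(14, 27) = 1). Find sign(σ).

Start at x=26: 26 → 13 → 20 → 10 → 5 → 16 → 8 → … (one orbit).
4 cycles of lengths [18, 6, 2, 1].
4 cycles on 27: each ℓ→(−1)^(ℓ−1), product (−1)^23 = -1.
Via Zolotarev, sign(π_{14}) = (14|27) = -1.

-1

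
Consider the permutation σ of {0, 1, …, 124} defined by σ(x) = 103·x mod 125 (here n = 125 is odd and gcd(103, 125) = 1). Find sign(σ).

-1

Orbit of 24 under x↦103x: [24, 97, 116, 73, 19, 82, 71]… (length divides ord_125(103)).
Decompose π into cycles: lengths [100, 20, 4, 1] (4 cycles, including the fixed point 0).
125 − 4 = 121 transpositions; sign(π) = (−1)^121 = -1.
Zolotarev: (103|125) = -1, matching the cycle-count sign.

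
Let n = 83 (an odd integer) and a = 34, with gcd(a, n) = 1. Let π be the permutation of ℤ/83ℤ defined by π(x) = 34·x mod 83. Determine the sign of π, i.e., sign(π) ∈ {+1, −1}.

Orbit of 15 under x↦34x: [15, 12, 76, 11, 42, 17, 80]… (length divides ord_83(34)).
Cycle type of π: 82 + 1; total 2 cycles.
2 cycles on 83: each ℓ→(−1)^(ℓ−1), product (−1)^81 = -1.
Via Zolotarev, sign(π_{34}) = (34|83) = -1.

-1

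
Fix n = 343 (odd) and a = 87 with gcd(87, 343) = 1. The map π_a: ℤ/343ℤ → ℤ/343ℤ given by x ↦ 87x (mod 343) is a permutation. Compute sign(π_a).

Orbit of 274 under x↦87x: [274, 171, 128, 160, 200, 250, 141]… (length divides ord_343(87)).
Cycle lengths of π_87 on ℤ/343ℤ: [294, 42, 6, 1]; 4 cycles in total.
4 cycles on 343: each ℓ→(−1)^(ℓ−1), product (−1)^339 = -1.

-1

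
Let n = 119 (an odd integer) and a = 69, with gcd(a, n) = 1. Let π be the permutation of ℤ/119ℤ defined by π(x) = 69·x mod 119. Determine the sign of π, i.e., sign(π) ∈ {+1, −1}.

-1

Trace 69: π^k(69) = [69, 1] for k=0..1.
π_69 has 68 disjoint cycles with lengths [2, 2, 2, 2, 2, 2, 2, 2, 2, 2, 2, 2, 2, 2, 2, 2, 2, 2, 2, 2, 2, 2, 2, 2, 2, 2, 2, 2, 2, 2, 2, 2, 2, 2, 2, 2, 2, 2, 2, 2, 2, 2, 2, 2, 2, 2, 2, 2, 2, 2, 2, 1, 1, 1, 1, 1, 1, 1, 1, 1, 1, 1, 1, 1, 1, 1, 1, 1] on {0,…,118}.
68 cycles on 119: each ℓ→(−1)^(ℓ−1), product (−1)^51 = -1.
Via Zolotarev, sign(π_{69}) = (69|119) = -1.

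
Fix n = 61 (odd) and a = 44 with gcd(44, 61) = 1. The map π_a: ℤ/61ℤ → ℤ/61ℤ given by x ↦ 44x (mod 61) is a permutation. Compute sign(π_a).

-1

Start at x=2: 2 → 27 → 29 → 56 → 24 → 19 → 43 → … (one orbit).
π_44 has 2 disjoint cycles with lengths [60, 1] on {0,…,60}.
n − c = 61 − 2 = 59; sign = (−1)^59 = -1.
Via Zolotarev, sign(π_{44}) = (44|61) = -1.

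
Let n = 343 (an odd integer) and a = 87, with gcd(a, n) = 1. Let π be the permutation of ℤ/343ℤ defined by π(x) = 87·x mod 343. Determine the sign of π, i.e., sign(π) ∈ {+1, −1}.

Start at x=62: 62 → 249 → 54 → 239 → 213 → 9 → 97 → … (one orbit).
4 cycles of lengths [294, 42, 6, 1].
343 − 4 = 339 transpositions; sign(π) = (−1)^339 = -1.
(87|343)_J = -1 (Zolotarev's lemma cross-check).

-1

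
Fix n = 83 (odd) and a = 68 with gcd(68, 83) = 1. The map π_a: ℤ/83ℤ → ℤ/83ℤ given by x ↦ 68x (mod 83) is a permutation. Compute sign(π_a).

+1

Start at x=7: 7 → 61 → 81 → 30 → 48 → 27 → 10 → … (one orbit).
π_68 has 3 disjoint cycles with lengths [41, 41, 1] on {0,…,82}.
With 3 cycles on 83 points, sign = (−1)^{83−3} = +1.
Check: (68/83) = +1 by Zolotarev.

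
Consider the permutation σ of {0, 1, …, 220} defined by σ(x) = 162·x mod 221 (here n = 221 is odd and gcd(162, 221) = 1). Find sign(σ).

Start at x=110: 110 → 140 → 138 → 35 → 145 → 64 → 202 → … (one orbit).
12 cycles of lengths [24, 24, 24, 24, 24, 24, 24, 24, 12, 8, 8, 1].
221 − 12 = 209 transpositions; sign(π) = (−1)^209 = -1.
Via Zolotarev, sign(π_{162}) = (162|221) = -1.

-1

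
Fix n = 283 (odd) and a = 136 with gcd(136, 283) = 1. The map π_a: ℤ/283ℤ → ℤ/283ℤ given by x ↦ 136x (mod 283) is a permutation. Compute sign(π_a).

+1

Start at x=195: 195 → 201 → 168 → 208 → 271 → 66 → 203 → … (one orbit).
The orbit structure of x ↦ 136x mod 283: 3 orbits of sizes [141, 141, 1].
n − c = 283 − 3 = 280; sign = (−1)^280 = +1.
Zolotarev: (136|283) = +1, matching the cycle-count sign.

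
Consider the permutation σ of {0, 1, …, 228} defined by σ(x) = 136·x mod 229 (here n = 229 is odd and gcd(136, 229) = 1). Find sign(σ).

-1

Start at x=30: 30 → 187 → 13 → 165 → 227 → 186 → 106 → … (one orbit).
Cycle type of π: 76×3 + 1; total 4 cycles.
4 cycles on 229: each ℓ→(−1)^(ℓ−1), product (−1)^225 = -1.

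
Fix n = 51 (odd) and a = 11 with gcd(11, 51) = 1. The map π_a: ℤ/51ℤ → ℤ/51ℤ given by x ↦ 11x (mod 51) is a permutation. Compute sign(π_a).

+1

Trace 29: π^k(29) = [29, 13, 41, 43, 14, 1, 11] for k=0..6.
5 cycles of lengths [16, 16, 16, 2, 1].
sign(π) = (−1)^{n − #cycles} = (−1)^{51−5} = (−1)^46 = +1.
Zolotarev: (11|51) = +1, matching the cycle-count sign.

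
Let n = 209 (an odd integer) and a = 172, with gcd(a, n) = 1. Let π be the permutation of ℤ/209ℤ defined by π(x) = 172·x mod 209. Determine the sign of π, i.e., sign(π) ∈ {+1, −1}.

Start at x=153: 153 → 191 → 39 → 20 → 96 → 1 → 172 → … (one orbit).
π_172 has 38 disjoint cycles with lengths [10, 10, 10, 10, 10, 10, 10, 10, 10, 10, 10, 10, 10, 10, 10, 10, 10, 10, 10, 1, 1, 1, 1, 1, 1, 1, 1, 1, 1, 1, 1, 1, 1, 1, 1, 1, 1, 1] on {0,…,208}.
With 38 cycles on 209 points, sign = (−1)^{209−38} = -1.

-1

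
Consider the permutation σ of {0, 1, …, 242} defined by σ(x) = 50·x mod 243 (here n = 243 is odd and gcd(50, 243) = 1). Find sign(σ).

-1

Start at x=160: 160 → 224 → 22 → 128 → 82 → 212 → 151 → … (one orbit).
The orbit structure of x ↦ 50x mod 243: 6 orbits of sizes [162, 54, 18, 6, 2, 1].
Σ(ℓ_i−1) = 243−6 = 237; sign = (−1)^237 = -1.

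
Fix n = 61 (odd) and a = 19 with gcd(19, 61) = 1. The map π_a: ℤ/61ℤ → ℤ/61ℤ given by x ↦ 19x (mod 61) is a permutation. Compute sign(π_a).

+1

Trace 22: π^k(22) = [22, 52, 12, 45, 1, 19, 56] for k=0..6.
Cycle type of π: 30×2 + 1; total 3 cycles.
Σ(ℓ_i−1) = 61−3 = 58; sign = (−1)^58 = +1.
Zolotarev: (19|61) = +1, matching the cycle-count sign.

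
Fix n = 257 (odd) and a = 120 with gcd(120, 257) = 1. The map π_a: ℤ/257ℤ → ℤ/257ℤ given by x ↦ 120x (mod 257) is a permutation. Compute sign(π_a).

Trace 225: π^k(225) = [225, 15, 1, 120, 8, 189, 64] for k=0..6.
Cycle lengths of π_120 on ℤ/257ℤ: [32, 32, 32, 32, 32, 32, 32, 32, 1]; 9 cycles in total.
With 9 cycles on 257 points, sign = (−1)^{257−9} = +1.
Via Zolotarev, sign(π_{120}) = (120|257) = +1.

+1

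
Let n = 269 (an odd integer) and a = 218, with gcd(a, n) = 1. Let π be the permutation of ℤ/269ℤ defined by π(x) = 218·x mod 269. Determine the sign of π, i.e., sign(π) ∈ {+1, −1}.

Orbit of 263 under x↦218x: [263, 37, 265, 204, 87, 136, 58]… (length divides ord_269(218)).
The orbit structure of x ↦ 218x mod 269: 5 orbits of sizes [67, 67, 67, 67, 1].
269 − 5 = 264 transpositions; sign(π) = (−1)^264 = +1.
Via Zolotarev, sign(π_{218}) = (218|269) = +1.

+1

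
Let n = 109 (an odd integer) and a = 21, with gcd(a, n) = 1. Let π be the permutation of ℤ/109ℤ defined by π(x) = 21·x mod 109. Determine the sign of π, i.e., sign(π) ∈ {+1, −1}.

+1

Trace 3: π^k(3) = [3, 63, 15, 97, 75, 49, 48] for k=0..6.
Cycle lengths of π_21 on ℤ/109ℤ: [27, 27, 27, 27, 1]; 5 cycles in total.
n − c = 109 − 5 = 104; sign = (−1)^104 = +1.
The Jacobi symbol (21|109) = +1 (Zolotarev) agrees.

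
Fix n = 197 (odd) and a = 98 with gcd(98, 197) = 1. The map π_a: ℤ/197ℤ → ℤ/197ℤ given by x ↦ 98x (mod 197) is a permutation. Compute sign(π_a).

Orbit of 89 under x↦98x: [89, 54, 170, 112, 141, 28, 183]… (length divides ord_197(98)).
Decompose π into cycles: lengths [196, 1] (2 cycles, including the fixed point 0).
Σ(ℓ_i−1) = 197−2 = 195; sign = (−1)^195 = -1.
(98|197)_J = -1 (Zolotarev's lemma cross-check).

-1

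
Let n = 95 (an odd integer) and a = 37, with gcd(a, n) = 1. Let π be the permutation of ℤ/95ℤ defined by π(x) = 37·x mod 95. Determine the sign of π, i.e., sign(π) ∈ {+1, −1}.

Orbit of 37 under x↦37x: [37, 39, 18, 1]… (length divides ord_95(37)).
29 cycles of lengths [4, 4, 4, 4, 4, 4, 4, 4, 4, 4, 4, 4, 4, 4, 4, 4, 4, 4, 4, 2, 2, 2, 2, 2, 2, 2, 2, 2, 1].
sign(π) = (−1)^{n − #cycles} = (−1)^{95−29} = (−1)^66 = +1.
Check: (37/95) = +1 by Zolotarev.

+1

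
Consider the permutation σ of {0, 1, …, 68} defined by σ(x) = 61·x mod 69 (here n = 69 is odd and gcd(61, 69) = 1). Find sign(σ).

Orbit of 43 under x↦61x: [43, 1, 61, 64, 40, 25, 7]… (length divides ord_69(61)).
Cycle type of π: 22×3 + 1×3; total 6 cycles.
6 cycles on 69: each ℓ→(−1)^(ℓ−1), product (−1)^63 = -1.
Check: (61/69) = -1 by Zolotarev.

-1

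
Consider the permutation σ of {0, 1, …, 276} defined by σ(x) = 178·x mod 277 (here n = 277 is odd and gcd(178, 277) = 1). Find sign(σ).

Trace 252: π^k(252) = [252, 259, 120, 31, 255, 239, 161] for k=0..6.
Cycle type of π: 276 + 1; total 2 cycles.
2 cycles on 277: each ℓ→(−1)^(ℓ−1), product (−1)^275 = -1.

-1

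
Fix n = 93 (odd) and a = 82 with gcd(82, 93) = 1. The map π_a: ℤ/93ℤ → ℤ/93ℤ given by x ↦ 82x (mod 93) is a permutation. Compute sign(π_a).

Trace 1: π^k(1) = [1, 82, 28, 64, 40, 25, 4] for k=0..6.
π_82 has 9 disjoint cycles with lengths [15, 15, 15, 15, 15, 15, 1, 1, 1] on {0,…,92}.
9 cycles on 93: each ℓ→(−1)^(ℓ−1), product (−1)^84 = +1.
The Jacobi symbol (82|93) = +1 (Zolotarev) agrees.

+1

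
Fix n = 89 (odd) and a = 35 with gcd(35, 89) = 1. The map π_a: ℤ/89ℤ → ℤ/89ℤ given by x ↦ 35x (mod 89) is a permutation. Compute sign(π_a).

Orbit of 15 under x↦35x: [15, 80, 41, 11, 29, 36, 14]… (length divides ord_89(35)).
Cycle lengths of π_35 on ℤ/89ℤ: [88, 1]; 2 cycles in total.
89 − 2 = 87 transpositions; sign(π) = (−1)^87 = -1.

-1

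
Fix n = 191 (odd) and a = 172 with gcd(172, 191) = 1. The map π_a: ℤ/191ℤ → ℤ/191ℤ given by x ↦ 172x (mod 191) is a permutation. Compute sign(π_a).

+1

Orbit of 100 under x↦172x: [100, 10, 1, 172, 170, 17, 59]… (length divides ord_191(172)).
Cycle lengths of π_172 on ℤ/191ℤ: [95, 95, 1]; 3 cycles in total.
191 − 3 = 188 transpositions; sign(π) = (−1)^188 = +1.
(172|191)_J = +1 (Zolotarev's lemma cross-check).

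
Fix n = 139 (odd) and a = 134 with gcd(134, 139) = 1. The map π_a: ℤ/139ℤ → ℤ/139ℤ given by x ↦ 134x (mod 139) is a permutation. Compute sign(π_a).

-1

Trace 100: π^k(100) = [100, 56, 137, 10, 89, 111, 1] for k=0..6.
2 cycles of lengths [138, 1].
n − c = 139 − 2 = 137; sign = (−1)^137 = -1.
Via Zolotarev, sign(π_{134}) = (134|139) = -1.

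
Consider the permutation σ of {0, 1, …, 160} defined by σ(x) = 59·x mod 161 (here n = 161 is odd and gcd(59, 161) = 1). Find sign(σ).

Start at x=131: 131 → 1 → 59 → 100 → 104 → 18 → 96 → … (one orbit).
6 cycles of lengths [66, 66, 11, 11, 6, 1].
With 6 cycles on 161 points, sign = (−1)^{161−6} = -1.
Via Zolotarev, sign(π_{59}) = (59|161) = -1.

-1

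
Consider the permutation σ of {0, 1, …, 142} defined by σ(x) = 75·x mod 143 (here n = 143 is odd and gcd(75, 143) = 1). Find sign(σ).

Start at x=133: 133 → 108 → 92 → 36 → 126 → 12 → 42 → … (one orbit).
Cycle lengths of π_75 on ℤ/143ℤ: [30, 30, 30, 30, 6, 6, 5, 5, 1]; 9 cycles in total.
sign(π) = (−1)^{n − #cycles} = (−1)^{143−9} = (−1)^134 = +1.
The Jacobi symbol (75|143) = +1 (Zolotarev) agrees.

+1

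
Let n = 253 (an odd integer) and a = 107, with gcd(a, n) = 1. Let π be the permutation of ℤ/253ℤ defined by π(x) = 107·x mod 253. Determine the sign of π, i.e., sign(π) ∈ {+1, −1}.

Trace 213: π^k(213) = [213, 21, 223, 79, 104, 249, 78] for k=0..6.
π_107 has 5 disjoint cycles with lengths [110, 110, 22, 10, 1] on {0,…,252}.
253 − 5 = 248 transpositions; sign(π) = (−1)^248 = +1.
The Jacobi symbol (107|253) = +1 (Zolotarev) agrees.

+1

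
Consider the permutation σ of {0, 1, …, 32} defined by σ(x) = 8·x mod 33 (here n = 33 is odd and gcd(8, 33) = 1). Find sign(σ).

+1

Start at x=25: 25 → 2 → 16 → 29 → 1 → 8 → 31 → … (one orbit).
5 cycles of lengths [10, 10, 10, 2, 1].
5 cycles on 33: each ℓ→(−1)^(ℓ−1), product (−1)^28 = +1.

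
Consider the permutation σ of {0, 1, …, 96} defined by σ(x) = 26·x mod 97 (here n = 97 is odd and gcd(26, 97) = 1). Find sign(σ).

-1

Start at x=24: 24 → 42 → 25 → 68 → 22 → 87 → 31 → … (one orbit).
2 cycles of lengths [96, 1].
n − c = 97 − 2 = 95; sign = (−1)^95 = -1.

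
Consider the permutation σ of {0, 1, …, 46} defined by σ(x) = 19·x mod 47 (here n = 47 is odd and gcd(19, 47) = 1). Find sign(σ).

Start at x=43: 43 → 18 → 13 → 12 → 40 → 8 → 11 → … (one orbit).
2 cycles of lengths [46, 1].
47 − 2 = 45 transpositions; sign(π) = (−1)^45 = -1.
(19|47)_J = -1 (Zolotarev's lemma cross-check).

-1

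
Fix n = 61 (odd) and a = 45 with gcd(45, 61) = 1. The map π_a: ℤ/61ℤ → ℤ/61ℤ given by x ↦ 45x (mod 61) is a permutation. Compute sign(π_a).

Trace 20: π^k(20) = [20, 46, 57, 3, 13, 36, 34] for k=0..6.
Cycle lengths of π_45 on ℤ/61ℤ: [30, 30, 1]; 3 cycles in total.
sign(π) = (−1)^{n − #cycles} = (−1)^{61−3} = (−1)^58 = +1.
(45|61)_J = +1 (Zolotarev's lemma cross-check).

+1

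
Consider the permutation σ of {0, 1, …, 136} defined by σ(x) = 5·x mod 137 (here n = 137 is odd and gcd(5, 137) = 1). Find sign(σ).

Start at x=62: 62 → 36 → 43 → 78 → 116 → 32 → 23 → … (one orbit).
π_5 has 2 disjoint cycles with lengths [136, 1] on {0,…,136}.
n − c = 137 − 2 = 135; sign = (−1)^135 = -1.
The Jacobi symbol (5|137) = -1 (Zolotarev) agrees.

-1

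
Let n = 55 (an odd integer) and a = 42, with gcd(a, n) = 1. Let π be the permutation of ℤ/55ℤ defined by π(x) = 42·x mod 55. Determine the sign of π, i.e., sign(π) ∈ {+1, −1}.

Trace 38: π^k(38) = [38, 1, 42, 4, 3, 16, 12] for k=0..6.
Cycle type of π: 20×2 + 5×2 + 4 + 1; total 6 cycles.
55 − 6 = 49 transpositions; sign(π) = (−1)^49 = -1.
Zolotarev: (42|55) = -1, matching the cycle-count sign.

-1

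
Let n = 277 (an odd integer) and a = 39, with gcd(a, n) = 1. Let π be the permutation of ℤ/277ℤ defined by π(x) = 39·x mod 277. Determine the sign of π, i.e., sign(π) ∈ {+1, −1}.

Trace 201: π^k(201) = [201, 83, 190, 208, 79, 34, 218] for k=0..6.
Cycle type of π: 138×2 + 1; total 3 cycles.
sign(π) = (−1)^{n − #cycles} = (−1)^{277−3} = (−1)^274 = +1.
Zolotarev: (39|277) = +1, matching the cycle-count sign.

+1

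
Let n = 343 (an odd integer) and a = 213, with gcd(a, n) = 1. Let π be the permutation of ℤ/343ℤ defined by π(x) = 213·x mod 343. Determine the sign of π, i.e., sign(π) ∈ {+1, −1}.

Start at x=109: 109 → 236 → 190 → 339 → 177 → 314 → 340 → … (one orbit).
The orbit structure of x ↦ 213x mod 343: 4 orbits of sizes [294, 42, 6, 1].
4 cycles on 343: each ℓ→(−1)^(ℓ−1), product (−1)^339 = -1.
The Jacobi symbol (213|343) = -1 (Zolotarev) agrees.

-1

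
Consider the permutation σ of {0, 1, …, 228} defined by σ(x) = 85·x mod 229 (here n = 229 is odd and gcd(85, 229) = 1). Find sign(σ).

+1

Orbit of 19 under x↦85x: [19, 12, 104, 138, 51, 213, 14]… (length divides ord_229(85)).
Cycle lengths of π_85 on ℤ/229ℤ: [114, 114, 1]; 3 cycles in total.
sign(π) = (−1)^{n − #cycles} = (−1)^{229−3} = (−1)^226 = +1.
(85|229)_J = +1 (Zolotarev's lemma cross-check).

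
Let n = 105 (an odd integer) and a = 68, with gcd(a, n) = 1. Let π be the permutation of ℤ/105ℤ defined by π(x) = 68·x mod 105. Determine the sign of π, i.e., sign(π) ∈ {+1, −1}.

-1

Start at x=46: 46 → 83 → 79 → 17 → 1 → 68 → 4 → … (one orbit).
The orbit structure of x ↦ 68x mod 105: 14 orbits of sizes [12, 12, 12, 12, 12, 12, 6, 6, 6, 4, 4, 4, 2, 1].
105 − 14 = 91 transpositions; sign(π) = (−1)^91 = -1.
Zolotarev: (68|105) = -1, matching the cycle-count sign.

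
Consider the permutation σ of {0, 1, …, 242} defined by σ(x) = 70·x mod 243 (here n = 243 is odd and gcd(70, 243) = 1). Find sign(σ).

+1

Orbit of 223 under x↦70x: [223, 58, 172, 133, 76, 217, 124]… (length divides ord_243(70)).
Decompose π into cycles: lengths [81, 81, 27, 27, 9, 9, 3, 3, 1, 1, 1] (11 cycles, including the fixed point 0).
Σ(ℓ_i−1) = 243−11 = 232; sign = (−1)^232 = +1.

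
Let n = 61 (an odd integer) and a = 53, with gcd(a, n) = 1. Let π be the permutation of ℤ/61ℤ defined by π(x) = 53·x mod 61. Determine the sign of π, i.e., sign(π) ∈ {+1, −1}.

Orbit of 38 under x↦53x: [38, 1, 53, 3, 37, 9, 50]… (length divides ord_61(53)).
Decompose π into cycles: lengths [20, 20, 20, 1] (4 cycles, including the fixed point 0).
61 − 4 = 57 transpositions; sign(π) = (−1)^57 = -1.
Zolotarev: (53|61) = -1, matching the cycle-count sign.

-1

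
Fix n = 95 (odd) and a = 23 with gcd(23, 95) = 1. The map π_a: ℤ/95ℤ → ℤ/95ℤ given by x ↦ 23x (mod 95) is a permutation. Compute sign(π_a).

-1

Orbit of 58 under x↦23x: [58, 4, 92, 26, 28, 74, 87]… (length divides ord_95(23)).
The orbit structure of x ↦ 23x mod 95: 6 orbits of sizes [36, 36, 9, 9, 4, 1].
Σ(ℓ_i−1) = 95−6 = 89; sign = (−1)^89 = -1.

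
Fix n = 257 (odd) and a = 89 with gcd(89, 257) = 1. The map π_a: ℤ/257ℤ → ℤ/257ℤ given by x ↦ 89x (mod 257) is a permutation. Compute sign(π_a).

+1

Trace 239: π^k(239) = [239, 197, 57, 190, 205, 255, 79] for k=0..6.
π_89 has 3 disjoint cycles with lengths [128, 128, 1] on {0,…,256}.
sign(π) = (−1)^{n − #cycles} = (−1)^{257−3} = (−1)^254 = +1.
Via Zolotarev, sign(π_{89}) = (89|257) = +1.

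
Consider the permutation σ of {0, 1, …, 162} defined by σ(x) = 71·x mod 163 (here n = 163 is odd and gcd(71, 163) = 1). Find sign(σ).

+1

Trace 119: π^k(119) = [119, 136, 39, 161, 21, 24, 74] for k=0..6.
3 cycles of lengths [81, 81, 1].
sign(π) = (−1)^{n − #cycles} = (−1)^{163−3} = (−1)^160 = +1.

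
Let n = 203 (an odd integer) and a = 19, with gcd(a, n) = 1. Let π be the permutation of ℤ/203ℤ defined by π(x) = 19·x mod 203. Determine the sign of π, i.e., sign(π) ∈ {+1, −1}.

Start at x=201: 201 → 165 → 90 → 86 → 10 → 190 → 159 → … (one orbit).
Cycle lengths of π_19 on ℤ/203ℤ: [84, 84, 28, 6, 1]; 5 cycles in total.
Σ(ℓ_i−1) = 203−5 = 198; sign = (−1)^198 = +1.
(19|203)_J = +1 (Zolotarev's lemma cross-check).

+1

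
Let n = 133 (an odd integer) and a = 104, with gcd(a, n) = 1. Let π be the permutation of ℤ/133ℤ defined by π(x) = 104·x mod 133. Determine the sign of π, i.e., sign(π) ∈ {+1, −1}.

Start at x=106: 106 → 118 → 36 → 20 → 85 → 62 → 64 → … (one orbit).
12 cycles of lengths [18, 18, 18, 18, 18, 18, 9, 9, 2, 2, 2, 1].
With 12 cycles on 133 points, sign = (−1)^{133−12} = -1.
The Jacobi symbol (104|133) = -1 (Zolotarev) agrees.

-1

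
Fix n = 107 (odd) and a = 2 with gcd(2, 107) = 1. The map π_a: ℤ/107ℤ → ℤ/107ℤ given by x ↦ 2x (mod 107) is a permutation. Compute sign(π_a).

Orbit of 48 under x↦2x: [48, 96, 85, 63, 19, 38, 76]… (length divides ord_107(2)).
Cycle type of π: 106 + 1; total 2 cycles.
With 2 cycles on 107 points, sign = (−1)^{107−2} = -1.
Check: (2/107) = -1 by Zolotarev.

-1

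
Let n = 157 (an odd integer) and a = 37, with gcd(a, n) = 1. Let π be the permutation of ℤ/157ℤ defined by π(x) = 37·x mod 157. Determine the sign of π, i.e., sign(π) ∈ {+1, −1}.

+1

Start at x=11: 11 → 93 → 144 → 147 → 101 → 126 → 109 → … (one orbit).
The orbit structure of x ↦ 37x mod 157: 5 orbits of sizes [39, 39, 39, 39, 1].
5 cycles on 157: each ℓ→(−1)^(ℓ−1), product (−1)^152 = +1.
(37|157)_J = +1 (Zolotarev's lemma cross-check).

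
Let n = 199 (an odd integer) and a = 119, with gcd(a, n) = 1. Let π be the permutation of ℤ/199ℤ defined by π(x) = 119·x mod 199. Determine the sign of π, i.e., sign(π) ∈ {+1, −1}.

-1

Orbit of 95 under x↦119x: [95, 161, 55, 177, 168, 92, 3]… (length divides ord_199(119)).
π_119 has 2 disjoint cycles with lengths [198, 1] on {0,…,198}.
199 − 2 = 197 transpositions; sign(π) = (−1)^197 = -1.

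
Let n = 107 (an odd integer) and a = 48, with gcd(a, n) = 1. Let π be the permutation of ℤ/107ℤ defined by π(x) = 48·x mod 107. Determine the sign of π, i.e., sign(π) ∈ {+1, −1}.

Start at x=100: 100 → 92 → 29 → 1 → 48 → 57 → 61 → … (one orbit).
Decompose π into cycles: lengths [53, 53, 1] (3 cycles, including the fixed point 0).
With 3 cycles on 107 points, sign = (−1)^{107−3} = +1.
The Jacobi symbol (48|107) = +1 (Zolotarev) agrees.

+1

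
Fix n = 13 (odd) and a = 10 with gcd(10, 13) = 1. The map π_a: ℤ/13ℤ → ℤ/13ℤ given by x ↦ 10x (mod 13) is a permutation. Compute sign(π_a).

+1

Start at x=3: 3 → 4 → 1 → 10 → 9 → 12 → 3 (one orbit).
The orbit structure of x ↦ 10x mod 13: 3 orbits of sizes [6, 6, 1].
With 3 cycles on 13 points, sign = (−1)^{13−3} = +1.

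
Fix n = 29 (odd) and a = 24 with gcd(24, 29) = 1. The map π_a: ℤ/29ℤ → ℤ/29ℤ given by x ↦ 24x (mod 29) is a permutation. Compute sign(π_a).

Orbit of 23 under x↦24x: [23, 1, 24, 25, 20, 16, 7]… (length divides ord_29(24)).
π_24 has 5 disjoint cycles with lengths [7, 7, 7, 7, 1] on {0,…,28}.
With 5 cycles on 29 points, sign = (−1)^{29−5} = +1.
Via Zolotarev, sign(π_{24}) = (24|29) = +1.

+1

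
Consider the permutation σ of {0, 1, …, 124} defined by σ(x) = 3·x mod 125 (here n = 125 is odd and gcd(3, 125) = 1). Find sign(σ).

Start at x=117: 117 → 101 → 53 → 34 → 102 → 56 → 43 → … (one orbit).
Cycle type of π: 100 + 20 + 4 + 1; total 4 cycles.
Σ(ℓ_i−1) = 125−4 = 121; sign = (−1)^121 = -1.

-1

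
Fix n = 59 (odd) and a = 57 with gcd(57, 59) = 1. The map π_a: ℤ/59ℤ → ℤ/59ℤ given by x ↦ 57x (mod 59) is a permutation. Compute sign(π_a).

+1

Trace 15: π^k(15) = [15, 29, 1, 57, 4, 51, 16] for k=0..6.
Cycle lengths of π_57 on ℤ/59ℤ: [29, 29, 1]; 3 cycles in total.
n − c = 59 − 3 = 56; sign = (−1)^56 = +1.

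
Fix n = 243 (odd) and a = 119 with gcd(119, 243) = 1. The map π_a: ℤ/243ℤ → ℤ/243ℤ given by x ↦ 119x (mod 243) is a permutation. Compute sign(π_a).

Orbit of 89 under x↦119x: [89, 142, 131, 37, 29, 49, 242]… (length divides ord_243(119)).
Cycle lengths of π_119 on ℤ/243ℤ: [162, 54, 18, 6, 2, 1]; 6 cycles in total.
6 cycles on 243: each ℓ→(−1)^(ℓ−1), product (−1)^237 = -1.
(119|243)_J = -1 (Zolotarev's lemma cross-check).

-1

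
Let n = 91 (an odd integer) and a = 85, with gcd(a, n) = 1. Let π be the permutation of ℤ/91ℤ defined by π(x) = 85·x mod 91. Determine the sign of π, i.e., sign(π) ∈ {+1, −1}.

Orbit of 8 under x↦85x: [8, 43, 15, 1, 85, 36, 57]… (length divides ord_91(85)).
Cycle lengths of π_85 on ℤ/91ℤ: [12, 12, 12, 12, 12, 12, 12, 1, 1, 1, 1, 1, 1, 1]; 14 cycles in total.
Σ(ℓ_i−1) = 91−14 = 77; sign = (−1)^77 = -1.

-1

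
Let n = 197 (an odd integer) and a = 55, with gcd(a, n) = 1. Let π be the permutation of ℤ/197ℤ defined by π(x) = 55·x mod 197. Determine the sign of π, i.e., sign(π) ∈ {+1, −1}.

Orbit of 142 under x↦55x: [142, 127, 90, 25, 193, 174, 114]… (length divides ord_197(55)).
The orbit structure of x ↦ 55x mod 197: 3 orbits of sizes [98, 98, 1].
With 3 cycles on 197 points, sign = (−1)^{197−3} = +1.
(55|197)_J = +1 (Zolotarev's lemma cross-check).

+1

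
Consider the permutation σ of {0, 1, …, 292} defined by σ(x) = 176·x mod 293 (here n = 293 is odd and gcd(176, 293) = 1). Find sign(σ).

Orbit of 97 under x↦176x: [97, 78, 250, 50, 10, 2, 59]… (length divides ord_293(176)).
The orbit structure of x ↦ 176x mod 293: 2 orbits of sizes [292, 1].
With 2 cycles on 293 points, sign = (−1)^{293−2} = -1.
Zolotarev: (176|293) = -1, matching the cycle-count sign.

-1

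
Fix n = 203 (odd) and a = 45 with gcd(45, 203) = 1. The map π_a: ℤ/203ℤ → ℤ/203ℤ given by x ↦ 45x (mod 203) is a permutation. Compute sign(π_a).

-1

Start at x=94: 94 → 170 → 139 → 165 → 117 → 190 → 24 → … (one orbit).
π_45 has 10 disjoint cycles with lengths [42, 42, 42, 42, 7, 7, 7, 7, 6, 1] on {0,…,202}.
With 10 cycles on 203 points, sign = (−1)^{203−10} = -1.
Via Zolotarev, sign(π_{45}) = (45|203) = -1.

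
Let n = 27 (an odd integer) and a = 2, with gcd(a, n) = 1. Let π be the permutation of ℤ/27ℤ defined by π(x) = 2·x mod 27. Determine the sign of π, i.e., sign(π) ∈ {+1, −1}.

Start at x=5: 5 → 10 → 20 → 13 → 26 → 25 → 23 → … (one orbit).
Decompose π into cycles: lengths [18, 6, 2, 1] (4 cycles, including the fixed point 0).
n − c = 27 − 4 = 23; sign = (−1)^23 = -1.

-1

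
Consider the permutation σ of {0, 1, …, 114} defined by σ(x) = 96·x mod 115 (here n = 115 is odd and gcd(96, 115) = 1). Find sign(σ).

Start at x=26: 26 → 81 → 71 → 31 → 101 → 36 → 6 → … (one orbit).
π_96 has 15 disjoint cycles with lengths [11, 11, 11, 11, 11, 11, 11, 11, 11, 11, 1, 1, 1, 1, 1] on {0,…,114}.
115 − 15 = 100 transpositions; sign(π) = (−1)^100 = +1.
Check: (96/115) = +1 by Zolotarev.

+1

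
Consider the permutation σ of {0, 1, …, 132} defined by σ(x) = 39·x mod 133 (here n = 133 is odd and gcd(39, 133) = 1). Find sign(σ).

Start at x=58: 58 → 1 → 39 → 58 (one orbit).
The orbit structure of x ↦ 39x mod 133: 57 orbits of sizes [3, 3, 3, 3, 3, 3, 3, 3, 3, 3, 3, 3, 3, 3, 3, 3, 3, 3, 3, 3, 3, 3, 3, 3, 3, 3, 3, 3, 3, 3, 3, 3, 3, 3, 3, 3, 3, 3, 1, 1, 1, 1, 1, 1, 1, 1, 1, 1, 1, 1, 1, 1, 1, 1, 1, 1, 1].
n − c = 133 − 57 = 76; sign = (−1)^76 = +1.
The Jacobi symbol (39|133) = +1 (Zolotarev) agrees.

+1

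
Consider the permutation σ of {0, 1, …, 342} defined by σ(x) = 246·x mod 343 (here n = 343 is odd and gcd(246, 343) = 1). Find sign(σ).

+1

Orbit of 295 under x↦246x: [295, 197, 99, 1, 246, 148, 50]… (length divides ord_343(246)).
91 cycles of lengths [7, 7, 7, 7, 7, 7, 7, 7, 7, 7, 7, 7, 7, 7, 7, 7, 7, 7, 7, 7, 7, 7, 7, 7, 7, 7, 7, 7, 7, 7, 7, 7, 7, 7, 7, 7, 7, 7, 7, 7, 7, 7, 1, 1, 1, 1, 1, 1, 1, 1, 1, 1, 1, 1, 1, 1, 1, 1, 1, 1, 1, 1, 1, 1, 1, 1, 1, 1, 1, 1, 1, 1, 1, 1, 1, 1, 1, 1, 1, 1, 1, 1, 1, 1, 1, 1, 1, 1, 1, 1, 1].
91 cycles on 343: each ℓ→(−1)^(ℓ−1), product (−1)^252 = +1.
(246|343)_J = +1 (Zolotarev's lemma cross-check).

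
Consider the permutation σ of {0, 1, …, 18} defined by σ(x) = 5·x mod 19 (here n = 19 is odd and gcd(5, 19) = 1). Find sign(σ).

Orbit of 7 under x↦5x: [7, 16, 4, 1, 5, 6, 11]… (length divides ord_19(5)).
Decompose π into cycles: lengths [9, 9, 1] (3 cycles, including the fixed point 0).
3 cycles on 19: each ℓ→(−1)^(ℓ−1), product (−1)^16 = +1.

+1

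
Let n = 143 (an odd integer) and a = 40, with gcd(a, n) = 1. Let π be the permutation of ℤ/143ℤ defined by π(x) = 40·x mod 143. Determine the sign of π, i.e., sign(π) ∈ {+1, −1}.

Orbit of 27 under x↦40x: [27, 79, 14, 131, 92, 105, 53]… (length divides ord_143(40)).
26 cycles of lengths [10, 10, 10, 10, 10, 10, 10, 10, 10, 10, 10, 10, 10, 1, 1, 1, 1, 1, 1, 1, 1, 1, 1, 1, 1, 1].
143 − 26 = 117 transpositions; sign(π) = (−1)^117 = -1.

-1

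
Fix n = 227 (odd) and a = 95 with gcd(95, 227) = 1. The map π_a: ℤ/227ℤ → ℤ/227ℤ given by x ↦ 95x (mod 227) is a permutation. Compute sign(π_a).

-1

Trace 160: π^k(160) = [160, 218, 53, 41, 36, 15, 63] for k=0..6.
Cycle type of π: 226 + 1; total 2 cycles.
2 cycles on 227: each ℓ→(−1)^(ℓ−1), product (−1)^225 = -1.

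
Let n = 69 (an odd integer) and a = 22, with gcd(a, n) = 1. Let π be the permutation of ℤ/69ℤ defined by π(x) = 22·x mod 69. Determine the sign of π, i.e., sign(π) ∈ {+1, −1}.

-1

Orbit of 1 under x↦22x: [1, 22]… (length divides ord_69(22)).
Cycle lengths of π_22 on ℤ/69ℤ: [2, 2, 2, 2, 2, 2, 2, 2, 2, 2, 2, 2, 2, 2, 2, 2, 2, 2, 2, 2, 2, 2, 2, 2, 2, 2, 2, 2, 2, 2, 2, 2, 2, 1, 1, 1]; 36 cycles in total.
With 36 cycles on 69 points, sign = (−1)^{69−36} = -1.
(22|69)_J = -1 (Zolotarev's lemma cross-check).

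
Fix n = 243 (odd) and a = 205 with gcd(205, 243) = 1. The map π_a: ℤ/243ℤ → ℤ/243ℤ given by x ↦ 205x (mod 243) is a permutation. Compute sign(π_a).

Orbit of 109 under x↦205x: [109, 232, 175, 154, 223, 31, 37]… (length divides ord_243(205)).
π_205 has 11 disjoint cycles with lengths [81, 81, 27, 27, 9, 9, 3, 3, 1, 1, 1] on {0,…,242}.
sign(π) = (−1)^{n − #cycles} = (−1)^{243−11} = (−1)^232 = +1.

+1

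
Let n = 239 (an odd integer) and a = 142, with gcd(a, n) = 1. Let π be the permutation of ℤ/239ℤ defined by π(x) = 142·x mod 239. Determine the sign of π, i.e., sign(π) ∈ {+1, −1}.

Orbit of 198 under x↦142x: [198, 153, 216, 80, 127, 109, 182]… (length divides ord_239(142)).
The orbit structure of x ↦ 142x mod 239: 3 orbits of sizes [119, 119, 1].
3 cycles on 239: each ℓ→(−1)^(ℓ−1), product (−1)^236 = +1.
Check: (142/239) = +1 by Zolotarev.

+1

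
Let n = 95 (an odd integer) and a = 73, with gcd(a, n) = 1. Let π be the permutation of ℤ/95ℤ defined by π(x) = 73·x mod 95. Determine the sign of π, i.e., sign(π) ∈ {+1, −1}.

Trace 58: π^k(58) = [58, 54, 47, 11, 43, 4, 7] for k=0..6.
6 cycles of lengths [36, 36, 9, 9, 4, 1].
Σ(ℓ_i−1) = 95−6 = 89; sign = (−1)^89 = -1.

-1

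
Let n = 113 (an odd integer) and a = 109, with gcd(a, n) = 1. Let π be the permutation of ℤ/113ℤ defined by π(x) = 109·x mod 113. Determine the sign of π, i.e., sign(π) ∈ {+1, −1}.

Orbit of 109 under x↦109x: [109, 16, 49, 30, 106, 28, 1]… (length divides ord_113(109)).
17 cycles of lengths [7, 7, 7, 7, 7, 7, 7, 7, 7, 7, 7, 7, 7, 7, 7, 7, 1].
With 17 cycles on 113 points, sign = (−1)^{113−17} = +1.
Zolotarev: (109|113) = +1, matching the cycle-count sign.

+1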